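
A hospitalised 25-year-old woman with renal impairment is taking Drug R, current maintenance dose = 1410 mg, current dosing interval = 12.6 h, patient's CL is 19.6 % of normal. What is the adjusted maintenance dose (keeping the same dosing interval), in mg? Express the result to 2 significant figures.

280 mg

To keep the same average steady-state level, dosing rate must scale with clearance.
CL ratio = 19.6 / 100 = 0.1960
New dose (same interval) = 1410 × 0.1960 = 276.4 mg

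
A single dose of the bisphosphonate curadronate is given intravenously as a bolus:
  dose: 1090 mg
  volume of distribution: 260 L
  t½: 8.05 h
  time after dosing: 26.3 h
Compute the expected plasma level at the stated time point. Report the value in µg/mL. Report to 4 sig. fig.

0.4355 µg/mL

C₀ = Dose / Vd = 1090 / 260 = 4.192 mg/L
k = ln2 / t½ = 0.693147 / 8.05 = 0.08611 h⁻¹
C = C₀ · e^(−k·t) = 4.192 × e^(−0.08611 × 26.3)
  = 4.192 × 0.1039 = 0.4355 mg/L
(0.4355 mg/L = 0.4355 µg/mL)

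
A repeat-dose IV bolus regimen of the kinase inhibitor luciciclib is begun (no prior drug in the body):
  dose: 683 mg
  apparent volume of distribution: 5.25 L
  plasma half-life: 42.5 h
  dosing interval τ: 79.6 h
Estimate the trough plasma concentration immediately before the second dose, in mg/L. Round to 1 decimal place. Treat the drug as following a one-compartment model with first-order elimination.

C₀ per dose = Dose / Vd = 683 / 5.25 = 130.1 mg/L
k = ln2 / t½ = 0.693147 / 42.5 = 0.01631 h⁻¹
Fraction remaining after one interval: r = e^(−kτ) = e^(−0.01631 × 79.6) = 0.2730
Before dose 2, 1 dose has been given (aged 1τ).
C_trough = C₀ × r = 130.1 × 0.2730 = 35.52 mg/L

35.5 mg/L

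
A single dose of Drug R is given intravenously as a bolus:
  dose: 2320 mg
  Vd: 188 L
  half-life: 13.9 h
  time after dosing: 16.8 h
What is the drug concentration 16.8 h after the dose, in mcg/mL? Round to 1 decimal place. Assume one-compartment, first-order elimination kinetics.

5.3 mcg/mL

C₀ = Dose / Vd = 2320 / 188 = 12.34 mg/L
k = ln2 / t½ = 0.693147 / 13.9 = 0.04987 h⁻¹
C = C₀ · e^(−k·t) = 12.34 × e^(−0.04987 × 16.8)
  = 12.34 × 0.4327 = 5.340 mg/L
(5.340 mg/L = 5.340 mcg/mL)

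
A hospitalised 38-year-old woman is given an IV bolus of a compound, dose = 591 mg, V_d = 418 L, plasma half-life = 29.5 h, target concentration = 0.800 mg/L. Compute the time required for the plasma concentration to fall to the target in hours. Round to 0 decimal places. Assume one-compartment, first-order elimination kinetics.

C₀ = Dose / Vd = 591.0 / 418 = 1.414 mg/L
k = ln2 / t½ = 0.693147 / 29.5 = 0.02350 h⁻¹
t = ln(C₀ / C) / k = ln(1.414 / 0.800) / 0.02350
  = ln(1.768) / 0.02350 = 0.5698 / 0.02350 = 24.25 h

24 h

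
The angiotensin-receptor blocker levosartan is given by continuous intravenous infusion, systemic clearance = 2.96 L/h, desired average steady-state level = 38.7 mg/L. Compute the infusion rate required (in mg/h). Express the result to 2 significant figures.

110 mg/h

At steady state, infusion rate R₀ = Css × CL = 38.7 × 2.960 = 114.6 mg/h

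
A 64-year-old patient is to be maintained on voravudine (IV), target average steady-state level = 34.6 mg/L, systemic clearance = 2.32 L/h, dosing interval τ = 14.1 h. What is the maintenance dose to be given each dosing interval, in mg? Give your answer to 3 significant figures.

1130 mg

At steady state, Dose/τ = Css × CL.
Dose = Css × CL × τ = 34.6 × 2.320 × 14.1 = 1132 mg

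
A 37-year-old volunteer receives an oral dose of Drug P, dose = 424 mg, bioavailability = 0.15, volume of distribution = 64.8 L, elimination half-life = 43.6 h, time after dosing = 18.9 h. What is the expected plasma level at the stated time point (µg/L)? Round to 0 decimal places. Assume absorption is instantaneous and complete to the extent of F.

727 µg/L

Amount reaching circulation = F × Dose = 0.15 × 424.0 = 63.60 mg
C₀ = F·Dose / Vd = 63.60 / 64.8 = 0.9815 mg/L
k = ln2 / t½ = 0.693147 / 43.6 = 0.01590 h⁻¹
C = C₀ · e^(−k·t) = 0.9815 × e^(−0.01590 × 18.9)
  = 0.9815 × 0.7404 = 0.7267 mg/L
Convert: 0.7267 mg/L × 1000 = 726.7 µg/L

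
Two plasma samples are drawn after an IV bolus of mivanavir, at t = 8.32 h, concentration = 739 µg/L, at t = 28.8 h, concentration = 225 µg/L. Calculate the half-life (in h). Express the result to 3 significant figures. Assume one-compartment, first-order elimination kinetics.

k = ln(C₁/C₂) / (t₂ − t₁) = ln(739/225) / (28.8 − 8.32)
  = 1.189 / 20.48 = 0.05806 h⁻¹
t½ = ln2 / k = 0.693147 / 0.05806 = 11.94 h

11.9 h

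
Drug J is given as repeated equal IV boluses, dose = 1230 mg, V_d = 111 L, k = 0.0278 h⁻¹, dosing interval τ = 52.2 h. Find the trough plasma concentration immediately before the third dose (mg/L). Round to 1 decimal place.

3.2 mg/L

C₀ per dose = Dose / Vd = 1230 / 111 = 11.08 mg/L
Fraction remaining after one interval: r = e^(−kτ) = e^(−0.02780 × 52.2) = 0.2343
Before dose 3, 2 doses have been given (aged 1τ, 2τ).
C_trough = C₀ × (r + r²) = 11.08 × (0.2343 + 0.05490) = 3.204 mg/L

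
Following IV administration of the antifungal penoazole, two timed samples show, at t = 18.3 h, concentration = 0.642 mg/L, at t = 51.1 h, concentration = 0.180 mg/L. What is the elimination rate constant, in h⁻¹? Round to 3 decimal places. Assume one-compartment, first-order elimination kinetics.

0.039 h⁻¹

k = ln(C₁/C₂) / (t₂ − t₁) = ln(0.642/0.180) / (51.1 − 18.3)
  = 1.272 / 32.80 = 0.03878 h⁻¹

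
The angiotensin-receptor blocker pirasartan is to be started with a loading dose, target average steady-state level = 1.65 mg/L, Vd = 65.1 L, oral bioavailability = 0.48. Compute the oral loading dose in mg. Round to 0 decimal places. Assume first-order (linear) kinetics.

224 mg

LD = Css × Vd / F = 1.65 × 65.1 / 0.48 = 223.8 mg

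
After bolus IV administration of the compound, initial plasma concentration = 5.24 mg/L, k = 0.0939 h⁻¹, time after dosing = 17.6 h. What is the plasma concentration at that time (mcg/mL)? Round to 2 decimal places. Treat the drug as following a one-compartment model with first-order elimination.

1.00 mcg/mL

C = C₀ · e^(−k·t) = 5.240 × e^(−0.09390 × 17.6)
  = 5.240 × 0.1915 = 1.003 mg/L
(1.003 mg/L = 1.003 mcg/mL)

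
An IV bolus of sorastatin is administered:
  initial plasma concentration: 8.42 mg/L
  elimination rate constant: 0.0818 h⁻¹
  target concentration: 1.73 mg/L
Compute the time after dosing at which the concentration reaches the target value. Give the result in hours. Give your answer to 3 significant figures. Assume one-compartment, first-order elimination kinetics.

19.3 h

t = ln(C₀ / C) / k = ln(8.420 / 1.73) / 0.08180
  = ln(4.867) / 0.08180 = 1.582 / 0.08180 = 19.34 h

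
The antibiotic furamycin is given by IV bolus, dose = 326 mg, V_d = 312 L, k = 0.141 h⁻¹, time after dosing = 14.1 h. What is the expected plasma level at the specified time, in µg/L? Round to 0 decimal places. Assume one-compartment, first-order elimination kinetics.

C₀ = Dose / Vd = 326.0 / 312 = 1.045 mg/L
C = C₀ · e^(−k·t) = 1.045 × e^(−0.1410 × 14.1)
  = 1.045 × 0.1370 = 0.1432 mg/L
Convert: 0.1432 mg/L × 1000 = 143.2 µg/L

143 µg/L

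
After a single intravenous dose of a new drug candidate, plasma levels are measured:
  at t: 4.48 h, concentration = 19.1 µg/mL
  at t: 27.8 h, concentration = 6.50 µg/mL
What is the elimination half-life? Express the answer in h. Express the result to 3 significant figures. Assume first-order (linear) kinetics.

k = ln(C₁/C₂) / (t₂ − t₁) = ln(19.1/6.50) / (27.8 − 4.48)
  = 1.078 / 23.32 = 0.04623 h⁻¹
t½ = ln2 / k = 0.693147 / 0.04623 = 14.99 h

15.0 h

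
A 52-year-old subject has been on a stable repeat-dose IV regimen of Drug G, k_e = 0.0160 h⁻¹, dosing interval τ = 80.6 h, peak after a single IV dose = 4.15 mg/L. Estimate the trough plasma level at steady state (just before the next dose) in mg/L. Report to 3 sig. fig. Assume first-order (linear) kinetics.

e^(−kτ) = e^(−0.01600 × 80.6) = 0.2754
Accumulation ratio R = 1 / (1 − e^(−kτ)) = 1 / (1 − 0.2754) = 1.380
Steady-state trough = C₀ × R × e^(−kτ) = 4.15 × 1.380 × 0.2754 = 1.577 mg/L

1.58 mg/L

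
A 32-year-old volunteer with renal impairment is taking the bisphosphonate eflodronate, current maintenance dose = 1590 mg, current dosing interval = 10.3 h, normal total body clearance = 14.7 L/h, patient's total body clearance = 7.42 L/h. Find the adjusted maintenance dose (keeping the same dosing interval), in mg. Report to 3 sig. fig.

To keep the same average steady-state level, dosing rate must scale with clearance.
CL ratio = 7.42 / 14.7 = 0.5048
New dose (same interval) = 1590 × 0.5048 = 802.6 mg

803 mg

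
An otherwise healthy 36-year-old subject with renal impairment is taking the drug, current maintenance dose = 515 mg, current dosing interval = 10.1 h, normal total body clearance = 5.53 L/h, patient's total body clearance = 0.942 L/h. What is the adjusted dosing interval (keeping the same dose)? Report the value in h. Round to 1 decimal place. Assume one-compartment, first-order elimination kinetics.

59.3 h

To keep the same average steady-state level, dosing rate must scale with clearance.
CL ratio = 0.942 / 5.53 = 0.1703
New interval (same dose) = 10.1 / 0.1703 = 59.31 h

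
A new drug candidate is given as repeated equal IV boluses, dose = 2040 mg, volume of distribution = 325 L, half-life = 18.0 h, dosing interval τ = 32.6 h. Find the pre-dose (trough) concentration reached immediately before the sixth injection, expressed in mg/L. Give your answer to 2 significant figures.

C₀ per dose = Dose / Vd = 2040 / 325 = 6.277 mg/L
k = ln2 / t½ = 0.693147 / 18.0 = 0.03851 h⁻¹
Fraction remaining after one interval: r = e^(−kτ) = e^(−0.03851 × 32.6) = 0.2850
Before dose 6, 5 doses have been given (aged 1τ, 2τ, 3τ, 4τ, 5τ).
C_trough = C₀ × (r + r² + … + r^5) = C₀ × r(1−r^5)/(1−r)
        = 6.277 × 0.2850 × (1 − 0.001880) / (1 − 0.2850) = 2.497 mg/L

2.5 mg/L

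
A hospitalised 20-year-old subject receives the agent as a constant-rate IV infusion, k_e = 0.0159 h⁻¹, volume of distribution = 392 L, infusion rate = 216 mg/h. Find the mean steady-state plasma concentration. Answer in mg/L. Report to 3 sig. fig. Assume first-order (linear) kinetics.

34.7 mg/L

CL = k × Vd = 0.01590 × 392 = 6.233 L/h
At steady state Css = R₀ / CL = 216 / 6.233 = 34.65 mg/L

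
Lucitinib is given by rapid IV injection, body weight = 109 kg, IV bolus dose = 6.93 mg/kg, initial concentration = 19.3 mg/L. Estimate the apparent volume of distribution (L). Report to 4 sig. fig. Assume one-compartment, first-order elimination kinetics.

Dose = 6.93 × 109 = 755.4 mg
Vd = Dose / C₀ = 755.4 / 19.3 = 39.14 L

39.14 L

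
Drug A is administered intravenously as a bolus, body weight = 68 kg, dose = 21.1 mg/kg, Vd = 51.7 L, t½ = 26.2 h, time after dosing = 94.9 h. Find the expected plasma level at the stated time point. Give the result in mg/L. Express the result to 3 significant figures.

2.25 mg/L

Total dose = 21.1 × 68 = 1435 mg
C₀ = Dose / Vd = 1435 / 51.7 = 27.76 mg/L
k = ln2 / t½ = 0.693147 / 26.2 = 0.02646 h⁻¹
C = C₀ · e^(−k·t) = 27.76 × e^(−0.02646 × 94.9)
  = 27.76 × 0.08118 = 2.254 mg/L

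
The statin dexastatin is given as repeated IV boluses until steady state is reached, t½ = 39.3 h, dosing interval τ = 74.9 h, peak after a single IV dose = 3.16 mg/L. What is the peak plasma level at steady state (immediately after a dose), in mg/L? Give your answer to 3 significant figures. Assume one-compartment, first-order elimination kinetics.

4.31 mg/L

k = ln2 / t½ = 0.693147 / 39.3 = 0.01764 h⁻¹
e^(−kτ) = e^(−0.01764 × 74.9) = 0.2668
Accumulation ratio R = 1 / (1 − e^(−kτ)) = 1 / (1 − 0.2668) = 1.364
Steady-state peak = C₀ × R = 3.16 × 1.364 = 4.310 mg/L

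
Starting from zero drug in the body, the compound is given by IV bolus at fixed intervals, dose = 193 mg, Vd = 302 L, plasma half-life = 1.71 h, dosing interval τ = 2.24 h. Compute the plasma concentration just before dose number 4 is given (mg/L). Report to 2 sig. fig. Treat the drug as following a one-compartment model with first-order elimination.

0.40 mg/L

C₀ per dose = Dose / Vd = 193 / 302 = 0.6391 mg/L
k = ln2 / t½ = 0.693147 / 1.71 = 0.4053 h⁻¹
Fraction remaining after one interval: r = e^(−kτ) = e^(−0.4053 × 2.24) = 0.4034
Before dose 4, 3 doses have been given (aged 1τ, 2τ, 3τ).
C_trough = C₀ × (r + r² + … + r^3) = C₀ × r(1−r^3)/(1−r)
        = 0.6391 × 0.4034 × (1 − 0.06565) / (1 − 0.4034) = 0.4038 mg/L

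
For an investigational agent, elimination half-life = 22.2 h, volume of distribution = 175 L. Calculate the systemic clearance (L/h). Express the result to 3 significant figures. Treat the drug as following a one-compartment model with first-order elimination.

5.46 L/h

k = ln2 / t½ = 0.693147 / 22.2 = 0.03122 h⁻¹
CL = k × Vd = 0.03122 × 175 = 5.464 L/h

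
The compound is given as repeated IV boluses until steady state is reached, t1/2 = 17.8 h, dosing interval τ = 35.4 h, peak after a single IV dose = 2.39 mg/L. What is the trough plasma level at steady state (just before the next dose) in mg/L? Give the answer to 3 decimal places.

k = ln2 / t½ = 0.693147 / 17.8 = 0.03894 h⁻¹
e^(−kτ) = e^(−0.03894 × 35.4) = 0.2520
Accumulation ratio R = 1 / (1 − e^(−kτ)) = 1 / (1 − 0.2520) = 1.337
Steady-state trough = C₀ × R × e^(−kτ) = 2.39 × 1.337 × 0.2520 = 0.8052 mg/L

0.805 mg/L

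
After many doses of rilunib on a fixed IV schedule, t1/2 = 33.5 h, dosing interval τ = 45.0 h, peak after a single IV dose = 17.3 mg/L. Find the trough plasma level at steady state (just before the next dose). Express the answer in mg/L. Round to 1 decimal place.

11.3 mg/L

k = ln2 / t½ = 0.693147 / 33.5 = 0.02069 h⁻¹
e^(−kτ) = e^(−0.02069 × 45.0) = 0.3941
Accumulation ratio R = 1 / (1 − e^(−kτ)) = 1 / (1 − 0.3941) = 1.650
Steady-state trough = C₀ × R × e^(−kτ) = 17.3 × 1.650 × 0.3941 = 11.25 mg/L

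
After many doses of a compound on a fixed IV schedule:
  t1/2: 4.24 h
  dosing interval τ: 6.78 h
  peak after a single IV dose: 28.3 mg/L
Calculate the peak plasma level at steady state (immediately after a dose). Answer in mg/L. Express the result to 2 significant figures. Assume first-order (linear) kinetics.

42 mg/L

k = ln2 / t½ = 0.693147 / 4.24 = 0.1635 h⁻¹
e^(−kτ) = e^(−0.1635 × 6.78) = 0.3300
Accumulation ratio R = 1 / (1 − e^(−kτ)) = 1 / (1 − 0.3300) = 1.493
Steady-state peak = C₀ × R = 28.3 × 1.493 = 42.25 mg/L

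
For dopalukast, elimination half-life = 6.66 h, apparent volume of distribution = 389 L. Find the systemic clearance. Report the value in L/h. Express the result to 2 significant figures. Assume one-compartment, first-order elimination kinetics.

40 L/h

k = ln2 / t½ = 0.693147 / 6.66 = 0.1041 h⁻¹
CL = k × Vd = 0.1041 × 389 = 40.49 L/h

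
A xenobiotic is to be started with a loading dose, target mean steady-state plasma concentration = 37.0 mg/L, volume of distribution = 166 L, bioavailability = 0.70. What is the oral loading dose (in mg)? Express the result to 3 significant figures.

LD = Css × Vd / F = 37.0 × 166 / 0.70 = 8774 mg

8770 mg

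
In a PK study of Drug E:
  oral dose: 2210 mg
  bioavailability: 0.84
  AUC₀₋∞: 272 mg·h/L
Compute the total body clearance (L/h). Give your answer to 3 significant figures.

6.83 L/h

CL = F·Dose / AUC = 0.84 × 2210 / 272 = 6.825 L/h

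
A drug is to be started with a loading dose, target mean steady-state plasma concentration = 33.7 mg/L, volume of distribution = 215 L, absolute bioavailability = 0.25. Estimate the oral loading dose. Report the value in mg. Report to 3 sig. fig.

29000 mg

LD = Css × Vd / F = 33.7 × 215 / 0.25 = 28980 mg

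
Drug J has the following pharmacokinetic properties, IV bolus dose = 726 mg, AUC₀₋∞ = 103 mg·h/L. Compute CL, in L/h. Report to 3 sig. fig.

CL = Dose / AUC = 726 / 103 = 7.049 L/h

7.05 L/h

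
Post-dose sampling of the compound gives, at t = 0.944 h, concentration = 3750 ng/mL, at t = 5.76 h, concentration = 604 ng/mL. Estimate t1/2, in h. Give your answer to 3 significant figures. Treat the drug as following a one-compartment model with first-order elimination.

k = ln(C₁/C₂) / (t₂ − t₁) = ln(3750/604) / (5.76 − 0.944)
  = 1.826 / 4.816 = 0.3792 h⁻¹
t½ = ln2 / k = 0.693147 / 0.3792 = 1.828 h

1.83 h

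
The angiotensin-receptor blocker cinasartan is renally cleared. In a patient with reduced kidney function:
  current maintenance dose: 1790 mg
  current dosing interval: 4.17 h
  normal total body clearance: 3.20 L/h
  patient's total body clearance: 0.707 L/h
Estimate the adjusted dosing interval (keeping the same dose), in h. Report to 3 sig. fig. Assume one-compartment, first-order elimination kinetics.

To keep the same average steady-state level, dosing rate must scale with clearance.
CL ratio = 0.707 / 3.20 = 0.2209
New interval (same dose) = 4.17 / 0.2209 = 18.88 h

18.9 h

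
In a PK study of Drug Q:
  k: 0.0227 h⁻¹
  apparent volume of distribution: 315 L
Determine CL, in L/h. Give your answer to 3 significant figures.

CL = k × Vd = 0.0227 × 315 = 7.151 L/h

7.15 L/h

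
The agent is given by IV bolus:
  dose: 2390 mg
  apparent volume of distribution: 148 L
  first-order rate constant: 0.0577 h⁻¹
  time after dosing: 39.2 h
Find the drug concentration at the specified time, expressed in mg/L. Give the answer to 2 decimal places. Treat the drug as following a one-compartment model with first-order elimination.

1.68 mg/L

C₀ = Dose / Vd = 2390 / 148 = 16.15 mg/L
C = C₀ · e^(−k·t) = 16.15 × e^(−0.05770 × 39.2)
  = 16.15 × 0.1042 = 1.683 mg/L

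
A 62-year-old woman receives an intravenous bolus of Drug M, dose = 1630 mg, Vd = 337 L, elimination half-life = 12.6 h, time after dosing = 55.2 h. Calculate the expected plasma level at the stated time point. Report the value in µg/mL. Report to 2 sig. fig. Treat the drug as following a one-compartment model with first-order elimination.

0.23 µg/mL

C₀ = Dose / Vd = 1630 / 337 = 4.837 mg/L
k = ln2 / t½ = 0.693147 / 12.6 = 0.05501 h⁻¹
C = C₀ · e^(−k·t) = 4.837 × e^(−0.05501 × 55.2)
  = 4.837 × 0.04800 = 0.2322 mg/L
(0.2322 mg/L = 0.2322 µg/mL)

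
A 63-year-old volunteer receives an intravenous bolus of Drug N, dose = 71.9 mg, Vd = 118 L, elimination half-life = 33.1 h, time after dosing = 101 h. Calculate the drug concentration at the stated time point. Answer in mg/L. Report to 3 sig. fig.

C₀ = Dose / Vd = 71.90 / 118 = 0.6093 mg/L
k = ln2 / t½ = 0.693147 / 33.1 = 0.02094 h⁻¹
C = C₀ · e^(−k·t) = 0.6093 × e^(−0.02094 × 101)
  = 0.6093 × 0.1206 = 0.07348 mg/L

0.0735 mg/L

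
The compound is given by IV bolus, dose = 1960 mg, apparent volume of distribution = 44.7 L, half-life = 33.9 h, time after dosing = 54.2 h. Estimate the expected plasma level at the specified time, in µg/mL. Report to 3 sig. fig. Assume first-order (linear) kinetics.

C₀ = Dose / Vd = 1960 / 44.7 = 43.85 mg/L
k = ln2 / t½ = 0.693147 / 33.9 = 0.02045 h⁻¹
C = C₀ · e^(−k·t) = 43.85 × e^(−0.02045 × 54.2)
  = 43.85 × 0.3301 = 14.47 mg/L
(14.47 mg/L = 14.47 µg/mL)

14.5 µg/mL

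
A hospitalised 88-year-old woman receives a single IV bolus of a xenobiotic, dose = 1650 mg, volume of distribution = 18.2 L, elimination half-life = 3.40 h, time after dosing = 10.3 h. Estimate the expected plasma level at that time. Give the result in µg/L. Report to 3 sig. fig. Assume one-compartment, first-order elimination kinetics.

11100 µg/L

C₀ = Dose / Vd = 1650 / 18.2 = 90.66 mg/L
k = ln2 / t½ = 0.693147 / 3.40 = 0.2039 h⁻¹
C = C₀ · e^(−k·t) = 90.66 × e^(−0.2039 × 10.3)
  = 90.66 × 0.1224 = 11.10 mg/L
Convert: 11.10 mg/L × 1000 = 11100 µg/L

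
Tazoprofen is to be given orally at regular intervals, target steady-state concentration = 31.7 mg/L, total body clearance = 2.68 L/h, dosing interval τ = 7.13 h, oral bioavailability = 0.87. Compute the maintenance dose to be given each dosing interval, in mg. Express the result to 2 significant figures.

700 mg

At steady state, F × (Dose/τ) = Css × CL.
Dose = Css × CL × τ / F = 31.7 × 2.680 × 7.13 / 0.87 = 696.2 mg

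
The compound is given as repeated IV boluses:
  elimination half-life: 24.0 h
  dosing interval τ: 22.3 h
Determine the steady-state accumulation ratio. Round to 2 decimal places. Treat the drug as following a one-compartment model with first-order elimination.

2.11

k = ln2 / t½ = 0.693147 / 24.0 = 0.02888 h⁻¹
e^(−kτ) = e^(−0.02888 × 22.3) = 0.5252
Accumulation ratio R = 1 / (1 − e^(−kτ)) = 1 / (1 − 0.5252) = 2.106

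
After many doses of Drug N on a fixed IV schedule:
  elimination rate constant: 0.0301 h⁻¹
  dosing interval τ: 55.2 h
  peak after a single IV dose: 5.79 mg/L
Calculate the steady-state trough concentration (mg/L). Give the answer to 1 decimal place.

1.4 mg/L

e^(−kτ) = e^(−0.03010 × 55.2) = 0.1899
Accumulation ratio R = 1 / (1 − e^(−kτ)) = 1 / (1 − 0.1899) = 1.234
Steady-state trough = C₀ × R × e^(−kτ) = 5.79 × 1.234 × 0.1899 = 1.357 mg/L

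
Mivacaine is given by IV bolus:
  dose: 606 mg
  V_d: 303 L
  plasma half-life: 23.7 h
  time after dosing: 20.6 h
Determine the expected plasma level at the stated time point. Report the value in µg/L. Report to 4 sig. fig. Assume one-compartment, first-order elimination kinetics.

C₀ = Dose / Vd = 606.0 / 303 = 2.000 mg/L
k = ln2 / t½ = 0.693147 / 23.7 = 0.02925 h⁻¹
C = C₀ · e^(−k·t) = 2.000 × e^(−0.02925 × 20.6)
  = 2.000 × 0.5474 = 1.095 mg/L
Convert: 1.095 mg/L × 1000 = 1095 µg/L

1095 µg/L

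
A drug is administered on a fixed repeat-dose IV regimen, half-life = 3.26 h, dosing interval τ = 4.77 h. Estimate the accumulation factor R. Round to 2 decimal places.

k = ln2 / t½ = 0.693147 / 3.26 = 0.2126 h⁻¹
e^(−kτ) = e^(−0.2126 × 4.77) = 0.3627
Accumulation ratio R = 1 / (1 − e^(−kτ)) = 1 / (1 − 0.3627) = 1.569

1.57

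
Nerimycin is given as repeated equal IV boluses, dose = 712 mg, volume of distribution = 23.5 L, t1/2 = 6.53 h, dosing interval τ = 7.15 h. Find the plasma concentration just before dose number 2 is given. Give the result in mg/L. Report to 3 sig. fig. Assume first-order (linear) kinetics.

C₀ per dose = Dose / Vd = 712 / 23.5 = 30.30 mg/L
k = ln2 / t½ = 0.693147 / 6.53 = 0.1061 h⁻¹
Fraction remaining after one interval: r = e^(−kτ) = e^(−0.1061 × 7.15) = 0.4683
Before dose 2, 1 dose has been given (aged 1τ).
C_trough = C₀ × r = 30.30 × 0.4683 = 14.19 mg/L

14.2 mg/L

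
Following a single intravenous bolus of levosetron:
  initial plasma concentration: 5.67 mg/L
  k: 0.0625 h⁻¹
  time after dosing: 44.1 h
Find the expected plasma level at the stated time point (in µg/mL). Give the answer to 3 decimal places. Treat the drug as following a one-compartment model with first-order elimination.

C = C₀ · e^(−k·t) = 5.670 × e^(−0.06250 × 44.1)
  = 5.670 × 0.06353 = 0.3602 mg/L
(0.3602 mg/L = 0.3602 µg/mL)

0.360 µg/mL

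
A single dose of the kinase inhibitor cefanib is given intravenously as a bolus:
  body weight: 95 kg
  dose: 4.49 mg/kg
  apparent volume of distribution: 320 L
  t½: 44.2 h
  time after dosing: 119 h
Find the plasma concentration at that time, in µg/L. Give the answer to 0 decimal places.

Total dose = 4.49 × 95 = 426.6 mg
C₀ = Dose / Vd = 426.6 / 320 = 1.333 mg/L
k = ln2 / t½ = 0.693147 / 44.2 = 0.01568 h⁻¹
C = C₀ · e^(−k·t) = 1.333 × e^(−0.01568 × 119)
  = 1.333 × 0.1548 = 0.2063 mg/L
Convert: 0.2063 mg/L × 1000 = 206.3 µg/L

206 µg/L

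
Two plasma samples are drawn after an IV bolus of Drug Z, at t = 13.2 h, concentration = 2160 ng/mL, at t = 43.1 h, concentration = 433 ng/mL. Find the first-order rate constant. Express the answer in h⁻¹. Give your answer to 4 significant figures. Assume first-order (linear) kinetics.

k = ln(C₁/C₂) / (t₂ − t₁) = ln(2160/433) / (43.1 − 13.2)
  = 1.607 / 29.90 = 0.05375 h⁻¹

0.05375 h⁻¹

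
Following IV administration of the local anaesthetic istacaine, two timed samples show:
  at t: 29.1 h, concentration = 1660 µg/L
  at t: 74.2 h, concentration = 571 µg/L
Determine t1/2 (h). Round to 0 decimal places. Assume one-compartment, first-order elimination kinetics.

k = ln(C₁/C₂) / (t₂ − t₁) = ln(1660/571) / (74.2 − 29.1)
  = 1.067 / 45.10 = 0.02366 h⁻¹
t½ = ln2 / k = 0.693147 / 0.02366 = 29.30 h

29 h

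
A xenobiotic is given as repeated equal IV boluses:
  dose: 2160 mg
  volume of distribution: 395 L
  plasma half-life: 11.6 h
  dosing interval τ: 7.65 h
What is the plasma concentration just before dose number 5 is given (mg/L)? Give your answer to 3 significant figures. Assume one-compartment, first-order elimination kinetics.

C₀ per dose = Dose / Vd = 2160 / 395 = 5.468 mg/L
k = ln2 / t½ = 0.693147 / 11.6 = 0.05975 h⁻¹
Fraction remaining after one interval: r = e^(−kτ) = e^(−0.05975 × 7.65) = 0.6331
Before dose 5, 4 doses have been given (aged 1τ, 2τ, 3τ, 4τ).
C_trough = C₀ × (r + r² + … + r^4) = C₀ × r(1−r^4)/(1−r)
        = 5.468 × 0.6331 × (1 − 0.1607) / (1 − 0.6331) = 7.919 mg/L

7.92 mg/L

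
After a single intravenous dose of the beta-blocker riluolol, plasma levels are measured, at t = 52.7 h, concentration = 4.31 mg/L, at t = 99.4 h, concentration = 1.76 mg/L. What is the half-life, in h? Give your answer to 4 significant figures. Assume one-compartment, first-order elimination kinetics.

36.14 h

k = ln(C₁/C₂) / (t₂ − t₁) = ln(4.31/1.76) / (99.4 − 52.7)
  = 0.8956 / 46.70 = 0.01918 h⁻¹
t½ = ln2 / k = 0.693147 / 0.01918 = 36.14 h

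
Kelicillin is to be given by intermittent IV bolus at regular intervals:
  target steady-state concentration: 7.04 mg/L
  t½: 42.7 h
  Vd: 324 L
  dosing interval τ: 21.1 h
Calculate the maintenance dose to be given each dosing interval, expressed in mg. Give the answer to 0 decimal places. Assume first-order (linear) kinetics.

781 mg

k = ln2 / t½ = 0.693147 / 42.7 = 0.01623 h⁻¹
CL = k × Vd = 0.01623 × 324 = 5.259 L/h
At steady state, Dose/τ = Css × CL.
Dose = Css × CL × τ = 7.04 × 5.259 × 21.1 = 781.2 mg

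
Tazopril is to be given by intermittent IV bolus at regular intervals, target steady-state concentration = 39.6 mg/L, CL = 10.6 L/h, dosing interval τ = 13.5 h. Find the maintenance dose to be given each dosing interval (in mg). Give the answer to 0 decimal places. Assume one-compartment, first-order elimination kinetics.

5667 mg

At steady state, Dose/τ = Css × CL.
Dose = Css × CL × τ = 39.6 × 10.60 × 13.5 = 5667 mg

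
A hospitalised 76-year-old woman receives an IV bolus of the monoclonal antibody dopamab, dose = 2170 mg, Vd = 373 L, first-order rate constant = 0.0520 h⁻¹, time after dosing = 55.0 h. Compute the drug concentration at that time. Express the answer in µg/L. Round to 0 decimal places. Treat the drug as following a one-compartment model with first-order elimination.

333 µg/L

C₀ = Dose / Vd = 2170 / 373 = 5.818 mg/L
C = C₀ · e^(−k·t) = 5.818 × e^(−0.05200 × 55.0)
  = 5.818 × 0.05727 = 0.3332 mg/L
Convert: 0.3332 mg/L × 1000 = 333.2 µg/L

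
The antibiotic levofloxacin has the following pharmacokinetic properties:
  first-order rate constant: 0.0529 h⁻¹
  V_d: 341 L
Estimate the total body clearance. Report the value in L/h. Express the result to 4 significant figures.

18.04 L/h

CL = k × Vd = 0.0529 × 341 = 18.04 L/h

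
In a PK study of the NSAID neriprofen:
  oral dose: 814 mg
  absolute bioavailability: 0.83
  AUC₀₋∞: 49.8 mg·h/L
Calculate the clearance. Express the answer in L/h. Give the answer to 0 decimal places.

14 L/h

CL = F·Dose / AUC = 0.83 × 814 / 49.8 = 13.57 L/h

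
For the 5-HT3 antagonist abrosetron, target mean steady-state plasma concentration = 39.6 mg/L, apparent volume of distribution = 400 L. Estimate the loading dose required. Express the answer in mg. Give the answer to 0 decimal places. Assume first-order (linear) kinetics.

15840 mg

LD = Css × Vd = 39.6 × 400 = 15840 mg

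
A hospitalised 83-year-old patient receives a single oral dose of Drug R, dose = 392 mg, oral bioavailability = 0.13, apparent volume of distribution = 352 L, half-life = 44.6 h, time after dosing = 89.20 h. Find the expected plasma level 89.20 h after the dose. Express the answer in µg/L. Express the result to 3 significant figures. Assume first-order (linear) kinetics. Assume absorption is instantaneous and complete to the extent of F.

Amount reaching circulation = F × Dose = 0.13 × 392.0 = 50.96 mg
C₀ = F·Dose / Vd = 50.96 / 352 = 0.1448 mg/L
k = ln2 / t½ = 0.693147 / 44.6 = 0.01554 h⁻¹
t / t½ = 89.20 / 44.6 = 2 half-lives
C = C₀ × (1/2)^2 = 0.1448 × 0.2500 = 0.03620 mg/L
Convert: 0.03620 mg/L × 1000 = 36.20 µg/L

36.2 µg/L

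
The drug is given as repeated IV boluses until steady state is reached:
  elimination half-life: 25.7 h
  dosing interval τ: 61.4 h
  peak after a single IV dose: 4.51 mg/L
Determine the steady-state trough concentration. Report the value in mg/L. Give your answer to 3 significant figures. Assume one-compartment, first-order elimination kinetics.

1.06 mg/L

k = ln2 / t½ = 0.693147 / 25.7 = 0.02697 h⁻¹
e^(−kτ) = e^(−0.02697 × 61.4) = 0.1909
Accumulation ratio R = 1 / (1 − e^(−kτ)) = 1 / (1 − 0.1909) = 1.236
Steady-state trough = C₀ × R × e^(−kτ) = 4.51 × 1.236 × 0.1909 = 1.064 mg/L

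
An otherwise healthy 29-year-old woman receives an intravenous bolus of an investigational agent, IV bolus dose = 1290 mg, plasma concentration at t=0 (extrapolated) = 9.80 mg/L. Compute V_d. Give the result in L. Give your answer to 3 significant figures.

132 L

Vd = Dose / C₀ = 1290 / 9.80 = 131.6 L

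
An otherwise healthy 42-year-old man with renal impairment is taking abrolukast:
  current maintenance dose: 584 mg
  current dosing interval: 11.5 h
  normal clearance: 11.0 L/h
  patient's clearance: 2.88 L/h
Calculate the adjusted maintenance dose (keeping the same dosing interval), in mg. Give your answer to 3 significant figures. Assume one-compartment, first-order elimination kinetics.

To keep the same average steady-state level, dosing rate must scale with clearance.
CL ratio = 2.88 / 11.0 = 0.2618
New dose (same interval) = 584 × 0.2618 = 152.9 mg

153 mg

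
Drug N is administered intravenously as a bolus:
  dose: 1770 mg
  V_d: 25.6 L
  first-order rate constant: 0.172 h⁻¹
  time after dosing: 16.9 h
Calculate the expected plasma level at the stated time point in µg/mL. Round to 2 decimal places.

C₀ = Dose / Vd = 1770 / 25.6 = 69.14 mg/L
C = C₀ · e^(−k·t) = 69.14 × e^(−0.1720 × 16.9)
  = 69.14 × 0.05465 = 3.779 mg/L
(3.779 mg/L = 3.779 µg/mL)

3.78 µg/mL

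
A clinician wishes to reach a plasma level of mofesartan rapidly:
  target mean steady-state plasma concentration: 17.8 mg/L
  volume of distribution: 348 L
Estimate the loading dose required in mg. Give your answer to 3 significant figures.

6190 mg

LD = Css × Vd = 17.8 × 348 = 6194 mg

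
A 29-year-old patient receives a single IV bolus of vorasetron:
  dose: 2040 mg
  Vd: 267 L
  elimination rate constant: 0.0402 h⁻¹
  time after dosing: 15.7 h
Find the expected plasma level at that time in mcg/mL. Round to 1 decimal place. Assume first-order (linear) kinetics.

4.1 mcg/mL

C₀ = Dose / Vd = 2040 / 267 = 7.640 mg/L
C = C₀ · e^(−k·t) = 7.640 × e^(−0.04020 × 15.7)
  = 7.640 × 0.5320 = 4.064 mg/L
(4.064 mg/L = 4.064 mcg/mL)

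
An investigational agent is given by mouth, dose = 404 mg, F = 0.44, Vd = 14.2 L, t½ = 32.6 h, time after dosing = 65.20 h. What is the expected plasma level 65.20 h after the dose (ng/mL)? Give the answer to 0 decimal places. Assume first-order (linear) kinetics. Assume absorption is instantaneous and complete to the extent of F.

3130 ng/mL

Amount reaching circulation = F × Dose = 0.44 × 404.0 = 177.8 mg
C₀ = F·Dose / Vd = 177.8 / 14.2 = 12.52 mg/L
k = ln2 / t½ = 0.693147 / 32.6 = 0.02126 h⁻¹
t / t½ = 65.20 / 32.6 = 2 half-lives
C = C₀ × (1/2)^2 = 12.52 × 0.2500 = 3.130 mg/L
Convert: 3.130 mg/L × 1000 = 3130 ng/mL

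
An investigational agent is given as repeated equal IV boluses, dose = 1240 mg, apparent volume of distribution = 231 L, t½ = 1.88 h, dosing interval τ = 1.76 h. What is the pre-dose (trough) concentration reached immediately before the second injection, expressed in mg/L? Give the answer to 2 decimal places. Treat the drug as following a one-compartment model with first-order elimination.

C₀ per dose = Dose / Vd = 1240 / 231 = 5.368 mg/L
k = ln2 / t½ = 0.693147 / 1.88 = 0.3687 h⁻¹
Fraction remaining after one interval: r = e^(−kτ) = e^(−0.3687 × 1.76) = 0.5226
Before dose 2, 1 dose has been given (aged 1τ).
C_trough = C₀ × r = 5.368 × 0.5226 = 2.805 mg/L

2.81 mg/L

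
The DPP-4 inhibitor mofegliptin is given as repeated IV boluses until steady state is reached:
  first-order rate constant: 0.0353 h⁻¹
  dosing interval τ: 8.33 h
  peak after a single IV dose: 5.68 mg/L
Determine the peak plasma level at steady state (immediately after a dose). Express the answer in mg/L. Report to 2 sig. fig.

e^(−kτ) = e^(−0.03530 × 8.33) = 0.7452
Accumulation ratio R = 1 / (1 − e^(−kτ)) = 1 / (1 − 0.7452) = 3.925
Steady-state peak = C₀ × R = 5.68 × 3.925 = 22.29 mg/L

22 mg/L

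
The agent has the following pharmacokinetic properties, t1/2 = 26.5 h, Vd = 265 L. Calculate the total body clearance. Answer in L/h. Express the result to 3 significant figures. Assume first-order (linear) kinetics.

k = ln2 / t½ = 0.693147 / 26.5 = 0.02616 h⁻¹
CL = k × Vd = 0.02616 × 265 = 6.932 L/h

6.93 L/h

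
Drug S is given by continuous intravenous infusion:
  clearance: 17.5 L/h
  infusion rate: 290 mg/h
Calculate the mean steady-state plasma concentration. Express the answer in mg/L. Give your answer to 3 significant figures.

16.6 mg/L

At steady state Css = R₀ / CL = 290 / 17.50 = 16.57 mg/L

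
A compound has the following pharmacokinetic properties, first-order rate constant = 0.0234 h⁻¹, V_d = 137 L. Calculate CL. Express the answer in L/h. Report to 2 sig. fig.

CL = k × Vd = 0.0234 × 137 = 3.206 L/h

3.2 L/h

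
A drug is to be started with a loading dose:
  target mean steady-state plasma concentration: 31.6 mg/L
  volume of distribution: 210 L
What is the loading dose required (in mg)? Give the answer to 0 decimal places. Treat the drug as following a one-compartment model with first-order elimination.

6636 mg

LD = Css × Vd = 31.6 × 210 = 6636 mg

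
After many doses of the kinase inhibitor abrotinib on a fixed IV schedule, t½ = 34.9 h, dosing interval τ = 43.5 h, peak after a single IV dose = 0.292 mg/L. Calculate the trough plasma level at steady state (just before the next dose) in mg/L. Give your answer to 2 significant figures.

0.21 mg/L

k = ln2 / t½ = 0.693147 / 34.9 = 0.01986 h⁻¹
e^(−kτ) = e^(−0.01986 × 43.5) = 0.4215
Accumulation ratio R = 1 / (1 − e^(−kτ)) = 1 / (1 − 0.4215) = 1.729
Steady-state trough = C₀ × R × e^(−kτ) = 0.292 × 1.729 × 0.4215 = 0.2128 mg/L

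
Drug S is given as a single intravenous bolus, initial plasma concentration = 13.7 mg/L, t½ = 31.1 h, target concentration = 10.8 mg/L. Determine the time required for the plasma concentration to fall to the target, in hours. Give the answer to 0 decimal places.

11 h

k = ln2 / t½ = 0.693147 / 31.1 = 0.02229 h⁻¹
t = ln(C₀ / C) / k = ln(13.70 / 10.8) / 0.02229
  = ln(1.269) / 0.02229 = 0.2382 / 0.02229 = 10.69 h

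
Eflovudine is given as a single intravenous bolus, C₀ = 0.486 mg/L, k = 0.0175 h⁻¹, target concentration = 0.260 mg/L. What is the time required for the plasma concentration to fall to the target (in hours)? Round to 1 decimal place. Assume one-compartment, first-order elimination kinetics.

35.7 h

t = ln(C₀ / C) / k = ln(0.4860 / 0.260) / 0.01750
  = ln(1.869) / 0.01750 = 0.6254 / 0.01750 = 35.74 h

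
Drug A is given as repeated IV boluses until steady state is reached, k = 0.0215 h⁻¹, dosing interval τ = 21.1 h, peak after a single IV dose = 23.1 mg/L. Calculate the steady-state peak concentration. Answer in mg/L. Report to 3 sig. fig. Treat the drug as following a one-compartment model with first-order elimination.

63.3 mg/L

e^(−kτ) = e^(−0.02150 × 21.1) = 0.6353
Accumulation ratio R = 1 / (1 − e^(−kτ)) = 1 / (1 − 0.6353) = 2.742
Steady-state peak = C₀ × R = 23.1 × 2.742 = 63.34 mg/L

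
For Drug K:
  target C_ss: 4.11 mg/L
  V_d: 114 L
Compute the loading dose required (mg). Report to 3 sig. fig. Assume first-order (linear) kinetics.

469 mg

LD = Css × Vd = 4.11 × 114 = 468.5 mg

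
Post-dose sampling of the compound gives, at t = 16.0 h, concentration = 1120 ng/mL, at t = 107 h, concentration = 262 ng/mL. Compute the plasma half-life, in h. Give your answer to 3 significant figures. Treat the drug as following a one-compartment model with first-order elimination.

43.4 h

k = ln(C₁/C₂) / (t₂ − t₁) = ln(1120/262) / (107 − 16.0)
  = 1.453 / 91.00 = 0.01597 h⁻¹
t½ = ln2 / k = 0.693147 / 0.01597 = 43.40 h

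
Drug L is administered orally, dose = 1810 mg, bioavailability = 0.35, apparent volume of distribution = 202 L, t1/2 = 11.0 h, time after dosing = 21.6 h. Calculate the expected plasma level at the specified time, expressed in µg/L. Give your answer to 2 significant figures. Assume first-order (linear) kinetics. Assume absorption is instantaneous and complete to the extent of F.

800 µg/L

Amount reaching circulation = F × Dose = 0.35 × 1810 = 633.5 mg
C₀ = F·Dose / Vd = 633.5 / 202 = 3.136 mg/L
k = ln2 / t½ = 0.693147 / 11.0 = 0.06301 h⁻¹
C = C₀ · e^(−k·t) = 3.136 × e^(−0.06301 × 21.6)
  = 3.136 × 0.2564 = 0.8041 mg/L
Convert: 0.8041 mg/L × 1000 = 804.1 µg/L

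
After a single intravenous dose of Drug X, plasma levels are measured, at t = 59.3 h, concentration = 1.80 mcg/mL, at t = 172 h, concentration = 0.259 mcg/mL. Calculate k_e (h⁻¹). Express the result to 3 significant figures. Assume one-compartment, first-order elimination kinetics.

0.0172 h⁻¹

k = ln(C₁/C₂) / (t₂ − t₁) = ln(1.80/0.259) / (172 − 59.3)
  = 1.939 / 112.7 = 0.01720 h⁻¹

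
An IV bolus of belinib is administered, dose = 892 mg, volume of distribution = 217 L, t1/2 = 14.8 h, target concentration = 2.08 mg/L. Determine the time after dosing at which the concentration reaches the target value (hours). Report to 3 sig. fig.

14.5 h

C₀ = Dose / Vd = 892.0 / 217 = 4.111 mg/L
k = ln2 / t½ = 0.693147 / 14.8 = 0.04683 h⁻¹
t = ln(C₀ / C) / k = ln(4.111 / 2.08) / 0.04683
  = ln(1.976) / 0.04683 = 0.6811 / 0.04683 = 14.54 h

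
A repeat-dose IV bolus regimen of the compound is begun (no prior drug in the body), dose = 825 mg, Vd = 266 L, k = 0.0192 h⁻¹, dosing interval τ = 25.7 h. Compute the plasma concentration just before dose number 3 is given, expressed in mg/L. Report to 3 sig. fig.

3.05 mg/L

C₀ per dose = Dose / Vd = 825 / 266 = 3.102 mg/L
Fraction remaining after one interval: r = e^(−kτ) = e^(−0.01920 × 25.7) = 0.6105
Before dose 3, 2 doses have been given (aged 1τ, 2τ).
C_trough = C₀ × (r + r²) = 3.102 × (0.6105 + 0.3727) = 3.050 mg/L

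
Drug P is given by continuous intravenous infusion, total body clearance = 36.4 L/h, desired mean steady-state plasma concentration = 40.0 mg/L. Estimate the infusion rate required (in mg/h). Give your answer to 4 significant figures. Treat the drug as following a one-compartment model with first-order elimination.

At steady state, infusion rate R₀ = Css × CL = 40.0 × 36.40 = 1456 mg/h

1456 mg/h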